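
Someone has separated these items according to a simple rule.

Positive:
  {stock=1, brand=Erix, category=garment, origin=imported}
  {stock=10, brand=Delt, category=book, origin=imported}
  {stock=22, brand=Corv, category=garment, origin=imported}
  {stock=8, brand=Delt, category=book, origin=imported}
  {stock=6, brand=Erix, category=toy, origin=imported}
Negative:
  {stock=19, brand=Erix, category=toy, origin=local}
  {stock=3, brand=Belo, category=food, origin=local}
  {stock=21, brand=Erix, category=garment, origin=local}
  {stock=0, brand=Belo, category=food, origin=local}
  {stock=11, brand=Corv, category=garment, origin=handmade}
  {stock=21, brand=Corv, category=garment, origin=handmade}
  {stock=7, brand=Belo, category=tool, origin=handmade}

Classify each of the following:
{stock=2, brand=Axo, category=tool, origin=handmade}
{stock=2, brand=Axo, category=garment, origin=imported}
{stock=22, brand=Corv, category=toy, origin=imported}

Negative, Positive, Positive

The pattern is that an item is 'Positive' exactly when: origin is imported.
{stock=2, brand=Axo, category=tool, origin=handmade}: origin is handmade — fails this test, so Negative. {stock=2, brand=Axo, category=garment, origin=imported}: origin is imported — has this property, so Positive. {stock=22, brand=Corv, category=toy, origin=imported}: origin is imported — has this property, so Positive.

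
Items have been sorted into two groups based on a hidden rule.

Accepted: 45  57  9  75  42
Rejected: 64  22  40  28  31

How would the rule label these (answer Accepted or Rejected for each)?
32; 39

Rejected, Accepted

The simplest hypothesis consistent with all the labels is: multiple of 3.
32: Rejected (32 = 3·10 + 2). 39: Accepted (39 = 3·13).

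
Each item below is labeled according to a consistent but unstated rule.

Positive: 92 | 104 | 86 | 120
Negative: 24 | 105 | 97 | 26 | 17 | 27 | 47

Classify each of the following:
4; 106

All 'Positive' examples share one property — even AND at least 27 — and every 'Negative' example lacks it.
4: Negative (4 is even, 4 < 27).
106: Positive (106 is even, 106 ≥ 27).

Negative, Positive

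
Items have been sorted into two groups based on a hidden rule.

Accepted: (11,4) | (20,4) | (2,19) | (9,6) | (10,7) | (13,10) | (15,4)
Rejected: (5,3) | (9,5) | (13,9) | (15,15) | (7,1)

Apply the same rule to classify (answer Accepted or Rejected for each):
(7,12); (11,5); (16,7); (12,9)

Looking at the examples, the only property every 'Accepted' case has and every 'Rejected' case lacks is: product is even.
Accepted: (7,12), since 7·12 = 84.
Rejected: (11,5), since 11·5 = 55.
Accepted: (16,7), since 16·7 = 112.
Accepted: (12,9), since 12·9 = 108.

Accepted, Rejected, Accepted, Accepted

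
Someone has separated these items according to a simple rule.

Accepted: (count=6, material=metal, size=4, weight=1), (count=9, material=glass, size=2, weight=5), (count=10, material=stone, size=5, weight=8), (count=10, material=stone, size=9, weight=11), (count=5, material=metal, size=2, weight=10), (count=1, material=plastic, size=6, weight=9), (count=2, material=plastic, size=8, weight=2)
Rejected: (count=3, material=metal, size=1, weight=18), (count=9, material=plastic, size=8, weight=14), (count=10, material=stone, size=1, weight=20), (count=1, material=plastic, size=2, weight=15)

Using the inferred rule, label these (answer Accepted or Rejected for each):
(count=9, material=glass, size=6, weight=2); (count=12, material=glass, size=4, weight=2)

Accepted, Accepted

The common property of the 'Accepted' items is: weight ≤ 11. No 'Rejected' item has it.
(count=9, material=glass, size=6, weight=2) → weight = 2 → Accepted.
(count=12, material=glass, size=4, weight=2) → weight = 2 → Accepted.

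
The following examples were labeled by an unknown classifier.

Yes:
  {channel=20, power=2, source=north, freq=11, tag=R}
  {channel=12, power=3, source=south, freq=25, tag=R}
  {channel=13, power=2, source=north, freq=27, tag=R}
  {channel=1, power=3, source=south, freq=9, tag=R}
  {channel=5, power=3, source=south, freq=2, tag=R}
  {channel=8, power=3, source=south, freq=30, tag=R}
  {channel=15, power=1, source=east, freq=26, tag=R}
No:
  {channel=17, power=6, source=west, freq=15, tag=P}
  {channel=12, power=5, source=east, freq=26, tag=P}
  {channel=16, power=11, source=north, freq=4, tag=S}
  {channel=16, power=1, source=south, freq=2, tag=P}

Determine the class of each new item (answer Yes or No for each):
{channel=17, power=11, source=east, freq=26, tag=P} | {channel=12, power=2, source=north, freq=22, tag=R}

No, Yes

The common property of the 'Yes' items is: tag is R. No 'No' item has it.
No: {channel=17, power=11, source=east, freq=26, tag=P}, since tag is P.
Yes: {channel=12, power=2, source=north, freq=22, tag=R}, since tag is R.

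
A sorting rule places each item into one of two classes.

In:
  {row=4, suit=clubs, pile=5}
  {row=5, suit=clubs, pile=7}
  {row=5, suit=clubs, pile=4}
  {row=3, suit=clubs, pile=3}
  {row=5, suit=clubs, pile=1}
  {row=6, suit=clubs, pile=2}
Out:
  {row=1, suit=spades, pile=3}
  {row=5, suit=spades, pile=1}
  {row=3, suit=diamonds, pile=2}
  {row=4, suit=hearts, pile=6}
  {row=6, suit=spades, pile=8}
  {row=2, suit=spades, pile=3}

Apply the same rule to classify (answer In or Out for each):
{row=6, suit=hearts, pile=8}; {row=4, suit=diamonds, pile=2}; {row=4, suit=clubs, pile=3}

Out, Out, In

Checking candidate rules against both groups, what survives is: suit is clubs.
{row=6, suit=hearts, pile=8} — suit is hearts, hence Out. {row=4, suit=diamonds, pile=2} — suit is diamonds, hence Out. {row=4, suit=clubs, pile=3} — suit is clubs, hence In.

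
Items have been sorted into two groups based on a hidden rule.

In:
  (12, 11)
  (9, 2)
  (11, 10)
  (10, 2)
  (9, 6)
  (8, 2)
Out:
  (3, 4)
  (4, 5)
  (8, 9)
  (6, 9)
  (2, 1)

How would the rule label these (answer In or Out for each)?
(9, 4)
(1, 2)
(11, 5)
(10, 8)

The rule appears to be: first > second AND sum ≥ 7.
(9, 4): 9 > 4, 9+4 = 13, matches → In.
(1, 2): 1 < 2, 1+2 = 3, does not pass → Out.
(11, 5): 11 > 5, 11+5 = 16, matches → In.
(10, 8): 10 > 8, 10+8 = 18, matches → In.

In, Out, In, In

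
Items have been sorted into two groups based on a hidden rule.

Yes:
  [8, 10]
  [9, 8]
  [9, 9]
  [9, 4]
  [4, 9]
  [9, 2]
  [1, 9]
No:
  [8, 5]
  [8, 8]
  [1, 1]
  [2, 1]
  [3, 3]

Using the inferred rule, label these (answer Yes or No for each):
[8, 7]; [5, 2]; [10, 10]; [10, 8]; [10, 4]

No, No, Yes, Yes, Yes

The rule appears to be: max ≥ 9.
No: [8, 7], since max 8. No: [5, 2], since max 5. Yes: [10, 10], since max 10. Yes: [10, 8], since max 10. Yes: [10, 4], since max 10.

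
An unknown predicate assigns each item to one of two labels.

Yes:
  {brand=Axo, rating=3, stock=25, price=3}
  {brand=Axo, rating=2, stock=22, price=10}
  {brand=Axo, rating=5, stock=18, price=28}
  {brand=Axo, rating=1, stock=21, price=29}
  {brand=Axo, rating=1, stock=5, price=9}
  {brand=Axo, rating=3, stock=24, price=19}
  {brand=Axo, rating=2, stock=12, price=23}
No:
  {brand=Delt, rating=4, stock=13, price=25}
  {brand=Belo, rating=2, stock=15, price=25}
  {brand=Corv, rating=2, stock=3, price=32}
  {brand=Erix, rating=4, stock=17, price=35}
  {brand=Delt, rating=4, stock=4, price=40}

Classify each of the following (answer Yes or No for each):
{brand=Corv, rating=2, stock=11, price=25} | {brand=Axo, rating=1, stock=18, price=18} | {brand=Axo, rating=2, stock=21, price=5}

No, Yes, Yes

The classifier is using: brand is Axo.
No: {brand=Corv, rating=2, stock=11, price=25}, since brand is Corv. Yes: {brand=Axo, rating=1, stock=18, price=18}, since brand is Axo. Yes: {brand=Axo, rating=2, stock=21, price=5}, since brand is Axo.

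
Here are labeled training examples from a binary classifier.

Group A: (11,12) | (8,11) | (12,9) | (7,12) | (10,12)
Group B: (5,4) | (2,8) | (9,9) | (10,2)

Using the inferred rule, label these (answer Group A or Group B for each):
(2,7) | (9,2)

The pattern is that an item is 'Group A' exactly when: sum ≥ 19.
(2,7): 2+7 = 9, fails this test → Group B.
(9,2): 9+2 = 11, fails this test → Group B.

Group B, Group B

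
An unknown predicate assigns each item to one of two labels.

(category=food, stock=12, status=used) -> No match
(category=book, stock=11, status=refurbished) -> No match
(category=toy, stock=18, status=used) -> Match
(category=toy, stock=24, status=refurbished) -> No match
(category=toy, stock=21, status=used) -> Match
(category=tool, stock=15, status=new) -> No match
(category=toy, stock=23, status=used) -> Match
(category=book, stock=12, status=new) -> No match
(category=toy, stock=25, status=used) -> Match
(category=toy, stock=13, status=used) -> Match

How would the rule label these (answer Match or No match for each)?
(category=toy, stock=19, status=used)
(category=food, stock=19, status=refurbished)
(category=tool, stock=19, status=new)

Match, No match, No match

The common property of the 'Match' items is: status is used AND category is toy. No 'No match' item has it.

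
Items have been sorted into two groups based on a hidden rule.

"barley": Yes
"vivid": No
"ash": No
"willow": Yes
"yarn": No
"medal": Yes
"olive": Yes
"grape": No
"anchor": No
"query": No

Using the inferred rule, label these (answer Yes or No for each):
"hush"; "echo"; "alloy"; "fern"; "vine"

No, No, Yes, No, No

A rule that fits every label: contains 'l' — true of each 'Yes' example, false of each 'No' one.
"hush": no 'l', fails this test → No. "echo": no 'l', fails this test → No. "alloy": has 'l', passes → Yes. "fern": no 'l', fails this test → No. "vine": no 'l', fails this test → No.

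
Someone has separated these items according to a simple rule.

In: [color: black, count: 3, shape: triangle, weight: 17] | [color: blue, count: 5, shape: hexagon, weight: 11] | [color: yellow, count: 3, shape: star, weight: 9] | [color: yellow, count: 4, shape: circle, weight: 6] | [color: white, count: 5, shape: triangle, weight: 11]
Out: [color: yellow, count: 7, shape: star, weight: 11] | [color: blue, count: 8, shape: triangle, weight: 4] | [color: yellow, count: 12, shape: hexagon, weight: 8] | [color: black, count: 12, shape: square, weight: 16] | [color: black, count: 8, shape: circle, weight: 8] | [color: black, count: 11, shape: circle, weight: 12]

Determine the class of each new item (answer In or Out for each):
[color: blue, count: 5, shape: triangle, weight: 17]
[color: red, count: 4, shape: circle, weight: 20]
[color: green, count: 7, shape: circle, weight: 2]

The distinguishing property — count ≤ 5 — holds for all the 'In' cases and none of the 'Out' cases.
[color: blue, count: 5, shape: triangle, weight: 17]: count = 5 — satisfies this, so In.
[color: red, count: 4, shape: circle, weight: 20]: count = 4 — satisfies this, so In.
[color: green, count: 7, shape: circle, weight: 2]: count = 7 — fails this test, so Out.

In, In, Out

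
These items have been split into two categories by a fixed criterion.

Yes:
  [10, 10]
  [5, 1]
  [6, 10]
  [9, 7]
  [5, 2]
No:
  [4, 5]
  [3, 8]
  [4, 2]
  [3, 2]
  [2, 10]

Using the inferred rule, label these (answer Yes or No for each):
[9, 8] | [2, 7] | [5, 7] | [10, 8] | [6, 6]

Yes, No, Yes, Yes, Yes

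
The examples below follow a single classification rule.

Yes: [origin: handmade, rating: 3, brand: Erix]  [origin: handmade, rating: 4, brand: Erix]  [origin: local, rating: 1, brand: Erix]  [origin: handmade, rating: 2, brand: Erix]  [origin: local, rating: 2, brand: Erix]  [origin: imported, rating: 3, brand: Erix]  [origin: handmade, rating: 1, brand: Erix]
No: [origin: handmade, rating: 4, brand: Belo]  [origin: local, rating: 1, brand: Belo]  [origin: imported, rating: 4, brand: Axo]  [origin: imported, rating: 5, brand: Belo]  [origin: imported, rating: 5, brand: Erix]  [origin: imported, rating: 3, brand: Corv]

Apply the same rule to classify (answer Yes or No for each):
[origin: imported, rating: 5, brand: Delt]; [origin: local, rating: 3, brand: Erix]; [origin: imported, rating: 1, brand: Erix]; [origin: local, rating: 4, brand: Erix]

A rule that fits every label: brand is Erix AND rating ≤ 4 — true of each 'Yes' example, false of each 'No' one.
[origin: imported, rating: 5, brand: Delt]: brand is Delt, rating = 5, does not satisfy this → No.
[origin: local, rating: 3, brand: Erix]: brand is Erix, rating = 3, has this property → Yes.
[origin: imported, rating: 1, brand: Erix]: brand is Erix, rating = 1, has this property → Yes.
[origin: local, rating: 4, brand: Erix]: brand is Erix, rating = 4, has this property → Yes.

No, Yes, Yes, Yes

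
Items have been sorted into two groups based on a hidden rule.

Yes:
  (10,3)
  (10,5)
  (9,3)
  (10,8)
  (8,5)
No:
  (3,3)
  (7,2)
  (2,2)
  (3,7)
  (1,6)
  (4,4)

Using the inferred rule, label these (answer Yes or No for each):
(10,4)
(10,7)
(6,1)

Yes, Yes, No

All 'Yes' examples share one property — sum ≥ 12 — and every 'No' example lacks it.
(10,4) — 10+4 = 14, hence Yes. (10,7) — 10+7 = 17, hence Yes. (6,1) — 6+1 = 7, hence No.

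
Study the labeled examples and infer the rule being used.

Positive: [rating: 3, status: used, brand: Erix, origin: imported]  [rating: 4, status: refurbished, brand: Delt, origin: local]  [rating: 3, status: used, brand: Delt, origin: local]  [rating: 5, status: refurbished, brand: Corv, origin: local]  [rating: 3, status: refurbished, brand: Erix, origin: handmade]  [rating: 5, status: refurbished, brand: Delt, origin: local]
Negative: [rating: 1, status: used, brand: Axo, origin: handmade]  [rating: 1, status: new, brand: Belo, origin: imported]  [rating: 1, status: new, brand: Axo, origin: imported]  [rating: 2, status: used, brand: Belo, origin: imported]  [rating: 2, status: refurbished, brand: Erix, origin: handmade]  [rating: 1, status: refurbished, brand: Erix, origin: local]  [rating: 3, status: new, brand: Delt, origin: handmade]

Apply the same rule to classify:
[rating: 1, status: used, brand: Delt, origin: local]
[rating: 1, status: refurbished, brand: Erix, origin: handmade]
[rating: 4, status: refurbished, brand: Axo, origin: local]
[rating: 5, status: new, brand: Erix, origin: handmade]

Negative, Negative, Positive, Negative

The rule appears to be: status is not new AND rating ≥ 3.
[rating: 1, status: used, brand: Delt, origin: local]: status is used, rating = 1, does not pass → Negative. [rating: 1, status: refurbished, brand: Erix, origin: handmade]: status is refurbished, rating = 1, does not pass → Negative. [rating: 4, status: refurbished, brand: Axo, origin: local]: status is refurbished, rating = 4, meets the rule → Positive. [rating: 5, status: new, brand: Erix, origin: handmade]: status is new, rating = 5, does not pass → Negative.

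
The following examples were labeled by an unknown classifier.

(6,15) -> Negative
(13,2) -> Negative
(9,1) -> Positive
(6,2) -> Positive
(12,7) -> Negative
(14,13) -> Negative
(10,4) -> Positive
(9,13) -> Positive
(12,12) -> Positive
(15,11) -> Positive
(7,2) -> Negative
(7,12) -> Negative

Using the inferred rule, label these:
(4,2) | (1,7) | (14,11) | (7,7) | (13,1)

The common property of the 'Positive' items is: sum is even. No 'Negative' item has it.
(4,2) — 4+2 = 6, hence Positive.
(1,7) — 1+7 = 8, hence Positive.
(14,11) — 14+11 = 25, hence Negative.
(7,7) — 7+7 = 14, hence Positive.
(13,1) — 13+1 = 14, hence Positive.

Positive, Positive, Negative, Positive, Positive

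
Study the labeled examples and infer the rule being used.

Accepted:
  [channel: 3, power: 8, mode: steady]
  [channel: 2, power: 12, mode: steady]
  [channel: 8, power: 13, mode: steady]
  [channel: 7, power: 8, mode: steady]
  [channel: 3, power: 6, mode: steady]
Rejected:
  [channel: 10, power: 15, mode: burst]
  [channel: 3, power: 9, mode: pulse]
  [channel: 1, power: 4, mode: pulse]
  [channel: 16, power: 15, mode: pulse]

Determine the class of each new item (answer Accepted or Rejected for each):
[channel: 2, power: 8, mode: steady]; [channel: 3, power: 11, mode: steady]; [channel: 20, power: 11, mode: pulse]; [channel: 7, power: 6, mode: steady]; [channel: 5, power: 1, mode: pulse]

Looking at the examples, the only property every 'Accepted' case has and every 'Rejected' case lacks is: mode is steady.
[channel: 2, power: 8, mode: steady]: mode is steady — satisfies this, so Accepted.
[channel: 3, power: 11, mode: steady]: mode is steady — satisfies this, so Accepted.
[channel: 20, power: 11, mode: pulse]: mode is pulse — lacks this property, so Rejected.
[channel: 7, power: 6, mode: steady]: mode is steady — satisfies this, so Accepted.
[channel: 5, power: 1, mode: pulse]: mode is pulse — lacks this property, so Rejected.

Accepted, Accepted, Rejected, Accepted, Rejected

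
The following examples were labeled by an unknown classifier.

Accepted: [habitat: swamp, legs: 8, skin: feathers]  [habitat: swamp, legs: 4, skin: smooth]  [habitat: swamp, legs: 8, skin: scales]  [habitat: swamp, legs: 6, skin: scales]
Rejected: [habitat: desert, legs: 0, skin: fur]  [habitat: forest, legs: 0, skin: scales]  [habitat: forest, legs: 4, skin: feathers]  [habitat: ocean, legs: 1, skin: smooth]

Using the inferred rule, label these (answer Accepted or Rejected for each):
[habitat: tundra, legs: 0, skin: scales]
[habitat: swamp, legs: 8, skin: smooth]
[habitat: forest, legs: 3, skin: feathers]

Rejected, Accepted, Rejected

All 'Accepted' examples share one property — habitat is swamp — and every 'Rejected' example lacks it.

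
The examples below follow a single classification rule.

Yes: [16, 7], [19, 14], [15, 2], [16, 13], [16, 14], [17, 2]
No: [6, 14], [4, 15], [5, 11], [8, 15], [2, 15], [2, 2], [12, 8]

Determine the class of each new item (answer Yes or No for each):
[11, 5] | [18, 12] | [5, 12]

The classifier is using: first ≥ 13.
[11, 5]: first 11, lacks this property → No. [18, 12]: first 18, matches → Yes. [5, 12]: first 5, lacks this property → No.

No, Yes, No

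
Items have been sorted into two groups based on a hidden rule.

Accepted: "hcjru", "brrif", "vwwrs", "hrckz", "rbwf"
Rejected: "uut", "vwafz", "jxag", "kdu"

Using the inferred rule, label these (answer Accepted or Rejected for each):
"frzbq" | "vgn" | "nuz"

Rule: contains 'r'. This holds for each 'Accepted' example and fails for each 'Rejected' one.
"frzbq" → has 'r' → Accepted.
"vgn" → no 'r' → Rejected.
"nuz" → no 'r' → Rejected.

Accepted, Rejected, Rejected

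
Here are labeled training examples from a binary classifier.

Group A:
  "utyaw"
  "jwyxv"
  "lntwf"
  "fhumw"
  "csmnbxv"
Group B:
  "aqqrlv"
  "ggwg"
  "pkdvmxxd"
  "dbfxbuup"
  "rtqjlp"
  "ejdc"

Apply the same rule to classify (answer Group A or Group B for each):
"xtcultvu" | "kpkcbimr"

Group B, Group B

A rule that fits every label: odd length — true of each 'Group A' example, false of each 'Group B' one.
"xtcultvu": length 8 — doesn't qualify, so Group B. "kpkcbimr": length 8 — doesn't qualify, so Group B.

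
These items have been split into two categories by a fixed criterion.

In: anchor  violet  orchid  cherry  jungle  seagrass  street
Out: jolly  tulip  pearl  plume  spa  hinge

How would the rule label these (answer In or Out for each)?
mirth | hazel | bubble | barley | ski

Out, Out, In, In, Out

The pattern is that an item is 'In' exactly when: even length.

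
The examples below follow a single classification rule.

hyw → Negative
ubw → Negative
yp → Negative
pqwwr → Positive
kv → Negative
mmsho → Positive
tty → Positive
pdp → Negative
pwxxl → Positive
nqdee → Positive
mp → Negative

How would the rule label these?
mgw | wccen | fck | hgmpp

Negative, Positive, Negative, Positive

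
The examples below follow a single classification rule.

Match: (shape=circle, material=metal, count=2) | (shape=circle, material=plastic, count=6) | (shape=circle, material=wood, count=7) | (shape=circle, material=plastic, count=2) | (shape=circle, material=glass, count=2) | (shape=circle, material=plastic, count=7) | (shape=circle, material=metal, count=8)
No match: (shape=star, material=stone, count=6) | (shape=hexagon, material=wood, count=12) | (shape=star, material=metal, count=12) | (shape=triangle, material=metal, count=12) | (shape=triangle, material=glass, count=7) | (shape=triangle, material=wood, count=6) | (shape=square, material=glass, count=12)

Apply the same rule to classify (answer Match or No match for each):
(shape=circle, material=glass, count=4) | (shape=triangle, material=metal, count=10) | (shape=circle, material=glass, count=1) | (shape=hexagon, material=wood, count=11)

Match, No match, Match, No match

Checking candidate rules against both groups, what survives is: shape is circle.
(shape=circle, material=glass, count=4): shape is circle — satisfies this, so Match. (shape=triangle, material=metal, count=10): shape is triangle — doesn't qualify, so No match. (shape=circle, material=glass, count=1): shape is circle — satisfies this, so Match. (shape=hexagon, material=wood, count=11): shape is hexagon — doesn't qualify, so No match.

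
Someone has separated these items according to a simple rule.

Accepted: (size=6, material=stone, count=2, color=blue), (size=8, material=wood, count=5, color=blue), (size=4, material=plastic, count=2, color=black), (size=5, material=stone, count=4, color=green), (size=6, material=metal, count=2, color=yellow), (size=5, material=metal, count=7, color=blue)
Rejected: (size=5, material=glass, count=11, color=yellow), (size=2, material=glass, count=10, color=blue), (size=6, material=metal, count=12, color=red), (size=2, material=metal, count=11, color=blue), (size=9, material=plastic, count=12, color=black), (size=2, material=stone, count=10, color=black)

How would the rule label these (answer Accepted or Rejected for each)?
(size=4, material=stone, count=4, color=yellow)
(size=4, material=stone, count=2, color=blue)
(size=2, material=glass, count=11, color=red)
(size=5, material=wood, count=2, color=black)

Accepted, Accepted, Rejected, Accepted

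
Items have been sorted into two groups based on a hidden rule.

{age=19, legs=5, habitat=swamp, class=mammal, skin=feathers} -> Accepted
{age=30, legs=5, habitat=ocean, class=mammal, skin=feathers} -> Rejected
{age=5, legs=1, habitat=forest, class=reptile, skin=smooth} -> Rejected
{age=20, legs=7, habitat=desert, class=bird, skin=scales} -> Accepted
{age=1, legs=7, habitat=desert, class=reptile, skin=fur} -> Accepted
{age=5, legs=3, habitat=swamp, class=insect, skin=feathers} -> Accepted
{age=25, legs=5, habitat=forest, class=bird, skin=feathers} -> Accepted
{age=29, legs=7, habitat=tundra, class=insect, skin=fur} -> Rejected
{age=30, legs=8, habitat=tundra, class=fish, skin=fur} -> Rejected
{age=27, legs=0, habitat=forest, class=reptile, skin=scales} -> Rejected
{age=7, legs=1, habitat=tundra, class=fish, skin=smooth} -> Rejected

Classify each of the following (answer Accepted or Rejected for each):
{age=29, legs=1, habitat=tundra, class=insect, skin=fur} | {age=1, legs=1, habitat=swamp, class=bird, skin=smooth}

The simplest hypothesis consistent with all the labels is: legs ≥ 3 AND age ≤ 25.
{age=29, legs=1, habitat=tundra, class=insect, skin=fur}: Rejected (legs = 1, age = 29).
{age=1, legs=1, habitat=swamp, class=bird, skin=smooth}: Rejected (legs = 1, age = 1).

Rejected, Rejected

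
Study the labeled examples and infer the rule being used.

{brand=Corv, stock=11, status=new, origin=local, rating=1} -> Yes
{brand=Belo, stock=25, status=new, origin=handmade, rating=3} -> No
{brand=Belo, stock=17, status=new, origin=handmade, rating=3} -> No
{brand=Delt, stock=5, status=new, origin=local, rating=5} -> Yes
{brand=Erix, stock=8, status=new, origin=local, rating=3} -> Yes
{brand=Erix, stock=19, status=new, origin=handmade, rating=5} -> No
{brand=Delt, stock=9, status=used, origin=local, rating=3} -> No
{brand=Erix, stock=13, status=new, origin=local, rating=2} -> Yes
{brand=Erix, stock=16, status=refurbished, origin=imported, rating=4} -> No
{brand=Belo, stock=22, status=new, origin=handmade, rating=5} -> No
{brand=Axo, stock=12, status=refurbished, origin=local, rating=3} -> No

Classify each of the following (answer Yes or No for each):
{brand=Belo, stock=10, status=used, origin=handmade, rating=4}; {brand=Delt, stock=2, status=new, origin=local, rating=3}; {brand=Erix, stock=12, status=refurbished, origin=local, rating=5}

The simplest hypothesis consistent with all the labels is: origin is local AND status is new.
{brand=Belo, stock=10, status=used, origin=handmade, rating=4} → origin is handmade, status is used → No.
{brand=Delt, stock=2, status=new, origin=local, rating=3} → origin is local, status is new → Yes.
{brand=Erix, stock=12, status=refurbished, origin=local, rating=5} → origin is local, status is refurbished → No.

No, Yes, No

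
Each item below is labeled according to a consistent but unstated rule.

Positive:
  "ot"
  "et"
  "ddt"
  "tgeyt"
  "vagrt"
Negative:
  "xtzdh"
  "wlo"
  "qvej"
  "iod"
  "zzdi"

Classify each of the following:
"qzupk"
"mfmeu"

Negative, Negative

All 'Positive' examples share one property — ends with 't' — and every 'Negative' example lacks it.
"qzupk": Negative (ends with 'k').
"mfmeu": Negative (ends with 'u').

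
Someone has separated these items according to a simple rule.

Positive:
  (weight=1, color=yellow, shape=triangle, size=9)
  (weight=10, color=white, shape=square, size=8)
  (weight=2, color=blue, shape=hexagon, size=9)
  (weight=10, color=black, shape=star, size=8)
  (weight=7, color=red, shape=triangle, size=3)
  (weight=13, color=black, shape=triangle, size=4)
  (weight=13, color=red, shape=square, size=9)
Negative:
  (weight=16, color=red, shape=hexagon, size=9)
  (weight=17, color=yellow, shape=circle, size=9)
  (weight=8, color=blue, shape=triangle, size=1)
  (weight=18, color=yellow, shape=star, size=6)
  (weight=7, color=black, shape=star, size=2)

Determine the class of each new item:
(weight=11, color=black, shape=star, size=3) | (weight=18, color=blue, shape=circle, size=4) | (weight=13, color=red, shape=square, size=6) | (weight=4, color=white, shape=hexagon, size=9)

Rule: size ≥ 3 AND weight ≤ 13. This holds for each 'Positive' example and fails for each 'Negative' one.
(weight=11, color=black, shape=star, size=3) → size = 3, weight = 11 → Positive. (weight=18, color=blue, shape=circle, size=4) → size = 4, weight = 18 → Negative. (weight=13, color=red, shape=square, size=6) → size = 6, weight = 13 → Positive. (weight=4, color=white, shape=hexagon, size=9) → size = 9, weight = 4 → Positive.

Positive, Negative, Positive, Positive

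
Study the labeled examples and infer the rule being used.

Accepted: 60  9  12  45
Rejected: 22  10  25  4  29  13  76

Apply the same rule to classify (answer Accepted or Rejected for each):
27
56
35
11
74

'Accepted' ⟺ multiple of 3.
27 → 27 = 3·9 → Accepted.
56 → 56 = 3·18 + 2 → Rejected.
35 → 35 = 3·11 + 2 → Rejected.
11 → 11 = 3·3 + 2 → Rejected.
74 → 74 = 3·24 + 2 → Rejected.

Accepted, Rejected, Rejected, Rejected, Rejected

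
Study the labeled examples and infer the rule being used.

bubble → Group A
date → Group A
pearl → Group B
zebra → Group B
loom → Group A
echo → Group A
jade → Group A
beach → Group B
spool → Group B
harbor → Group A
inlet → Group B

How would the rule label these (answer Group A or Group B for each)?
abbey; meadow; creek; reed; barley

The classifier is using: even length.
abbey — length 5, hence Group B. meadow — length 6, hence Group A. creek — length 5, hence Group B. reed — length 4, hence Group A. barley — length 6, hence Group A.

Group B, Group A, Group B, Group A, Group A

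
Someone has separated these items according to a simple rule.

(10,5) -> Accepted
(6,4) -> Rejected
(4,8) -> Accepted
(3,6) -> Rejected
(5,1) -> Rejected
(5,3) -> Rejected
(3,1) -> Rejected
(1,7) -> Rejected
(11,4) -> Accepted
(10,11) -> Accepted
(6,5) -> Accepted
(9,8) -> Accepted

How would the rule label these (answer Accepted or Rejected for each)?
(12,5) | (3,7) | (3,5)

One predicate separates the groups cleanly: sum ≥ 11.
Accepted: (12,5), since 12+5 = 17.
Rejected: (3,7), since 3+7 = 10.
Rejected: (3,5), since 3+5 = 8.

Accepted, Rejected, Rejected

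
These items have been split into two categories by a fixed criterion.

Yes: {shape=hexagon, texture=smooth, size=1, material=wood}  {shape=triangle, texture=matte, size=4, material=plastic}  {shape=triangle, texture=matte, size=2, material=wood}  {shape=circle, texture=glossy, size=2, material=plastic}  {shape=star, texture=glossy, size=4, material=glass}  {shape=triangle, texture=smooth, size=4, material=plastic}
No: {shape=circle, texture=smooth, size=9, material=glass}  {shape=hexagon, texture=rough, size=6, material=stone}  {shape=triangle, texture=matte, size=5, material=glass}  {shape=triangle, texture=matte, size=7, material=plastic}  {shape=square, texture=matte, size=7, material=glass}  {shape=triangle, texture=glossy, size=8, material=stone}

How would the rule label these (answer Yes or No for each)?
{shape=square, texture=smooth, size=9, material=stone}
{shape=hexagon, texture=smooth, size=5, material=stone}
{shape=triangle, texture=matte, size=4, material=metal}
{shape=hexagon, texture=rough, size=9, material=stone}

No, No, Yes, No

The classifier is using: size ≤ 4.
{shape=square, texture=smooth, size=9, material=stone}: size = 9 — fails this test, so No.
{shape=hexagon, texture=smooth, size=5, material=stone}: size = 5 — fails this test, so No.
{shape=triangle, texture=matte, size=4, material=metal}: size = 4 — satisfies this, so Yes.
{shape=hexagon, texture=rough, size=9, material=stone}: size = 9 — fails this test, so No.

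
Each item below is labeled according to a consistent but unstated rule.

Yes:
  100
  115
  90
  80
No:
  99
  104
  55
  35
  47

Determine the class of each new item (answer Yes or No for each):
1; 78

'Yes' ⟺ multiple of 5 AND at least 80.
No: 1, since 1 = 5·0 + 1, 1 < 80.
No: 78, since 78 = 5·15 + 3, 78 < 80.

No, No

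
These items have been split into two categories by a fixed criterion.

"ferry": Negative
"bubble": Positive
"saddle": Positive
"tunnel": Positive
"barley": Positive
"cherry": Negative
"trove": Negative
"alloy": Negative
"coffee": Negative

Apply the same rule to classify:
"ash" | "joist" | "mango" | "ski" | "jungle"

The pattern is that an item is 'Positive' exactly when: even length AND contains 'l'.

Negative, Negative, Negative, Negative, Positive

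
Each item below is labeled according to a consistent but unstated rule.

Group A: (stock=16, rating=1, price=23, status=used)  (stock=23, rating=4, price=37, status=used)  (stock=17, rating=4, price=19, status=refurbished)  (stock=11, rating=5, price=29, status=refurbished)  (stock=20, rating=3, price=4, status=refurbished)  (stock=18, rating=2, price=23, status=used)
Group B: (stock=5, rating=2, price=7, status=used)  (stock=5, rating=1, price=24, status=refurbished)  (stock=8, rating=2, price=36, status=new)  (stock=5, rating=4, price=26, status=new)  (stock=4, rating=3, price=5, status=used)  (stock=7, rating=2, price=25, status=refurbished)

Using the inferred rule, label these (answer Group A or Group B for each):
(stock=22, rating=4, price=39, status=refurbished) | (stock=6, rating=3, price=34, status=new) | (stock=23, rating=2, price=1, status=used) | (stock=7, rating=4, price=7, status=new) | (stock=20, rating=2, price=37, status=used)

Group A, Group B, Group A, Group B, Group A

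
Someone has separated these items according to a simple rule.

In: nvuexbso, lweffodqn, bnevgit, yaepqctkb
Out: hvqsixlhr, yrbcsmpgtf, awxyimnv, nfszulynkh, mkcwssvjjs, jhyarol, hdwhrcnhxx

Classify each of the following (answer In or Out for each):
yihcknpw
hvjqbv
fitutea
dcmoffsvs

Out, Out, In, Out

Rule: contains 'e'. This holds for each 'In' example and fails for each 'Out' one.
yihcknpw — no 'e', hence Out.
hvjqbv — no 'e', hence Out.
fitutea — has 'e', hence In.
dcmoffsvs — no 'e', hence Out.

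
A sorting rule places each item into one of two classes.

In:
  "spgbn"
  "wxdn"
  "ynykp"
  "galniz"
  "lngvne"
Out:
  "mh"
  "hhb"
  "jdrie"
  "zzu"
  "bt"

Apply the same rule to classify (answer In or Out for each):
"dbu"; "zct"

Out, Out

The classifier is using: contains 'n'.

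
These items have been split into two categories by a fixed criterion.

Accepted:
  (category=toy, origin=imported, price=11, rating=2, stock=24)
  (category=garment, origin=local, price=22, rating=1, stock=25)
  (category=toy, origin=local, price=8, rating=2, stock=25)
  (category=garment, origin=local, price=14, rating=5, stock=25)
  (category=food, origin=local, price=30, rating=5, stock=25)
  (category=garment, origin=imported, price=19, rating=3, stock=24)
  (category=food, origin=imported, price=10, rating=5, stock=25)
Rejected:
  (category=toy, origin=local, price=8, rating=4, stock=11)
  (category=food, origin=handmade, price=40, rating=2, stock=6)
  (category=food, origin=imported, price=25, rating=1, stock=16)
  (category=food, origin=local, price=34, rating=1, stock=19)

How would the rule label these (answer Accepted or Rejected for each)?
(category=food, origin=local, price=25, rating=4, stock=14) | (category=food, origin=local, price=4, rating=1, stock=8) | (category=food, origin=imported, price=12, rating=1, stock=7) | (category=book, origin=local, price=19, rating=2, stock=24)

Rejected, Rejected, Rejected, Accepted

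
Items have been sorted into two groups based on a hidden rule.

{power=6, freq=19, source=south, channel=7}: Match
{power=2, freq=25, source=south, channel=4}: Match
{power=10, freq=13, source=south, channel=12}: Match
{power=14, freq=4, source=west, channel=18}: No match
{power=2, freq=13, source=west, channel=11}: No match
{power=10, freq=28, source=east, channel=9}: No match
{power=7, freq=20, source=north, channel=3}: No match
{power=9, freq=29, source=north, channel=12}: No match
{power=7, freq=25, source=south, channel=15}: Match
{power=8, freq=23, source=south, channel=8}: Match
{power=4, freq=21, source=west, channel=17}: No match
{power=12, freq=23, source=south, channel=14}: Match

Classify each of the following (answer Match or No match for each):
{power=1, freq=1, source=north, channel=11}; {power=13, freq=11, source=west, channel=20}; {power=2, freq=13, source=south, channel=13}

The classifier is using: source is south.
No match: {power=1, freq=1, source=north, channel=11}, since source is north. No match: {power=13, freq=11, source=west, channel=20}, since source is west. Match: {power=2, freq=13, source=south, channel=13}, since source is south.

No match, No match, Match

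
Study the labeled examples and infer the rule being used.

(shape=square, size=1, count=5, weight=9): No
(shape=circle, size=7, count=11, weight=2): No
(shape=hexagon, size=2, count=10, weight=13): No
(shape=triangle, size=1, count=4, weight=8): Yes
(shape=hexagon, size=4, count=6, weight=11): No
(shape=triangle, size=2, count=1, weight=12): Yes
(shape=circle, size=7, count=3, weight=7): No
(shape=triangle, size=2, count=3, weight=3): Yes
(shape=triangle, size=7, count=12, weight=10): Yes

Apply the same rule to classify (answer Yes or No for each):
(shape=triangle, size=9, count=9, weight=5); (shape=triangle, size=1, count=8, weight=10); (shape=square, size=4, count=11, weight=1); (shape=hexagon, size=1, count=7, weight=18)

'Yes' ⟺ shape is triangle.

Yes, Yes, No, No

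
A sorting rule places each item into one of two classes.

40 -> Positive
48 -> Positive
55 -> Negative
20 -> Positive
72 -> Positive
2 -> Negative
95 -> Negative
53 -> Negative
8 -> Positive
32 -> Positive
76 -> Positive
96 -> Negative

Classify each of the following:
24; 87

Positive, Negative

A rule that fits every label: multiple of 4 AND at most 76 — true of each 'Positive' example, false of each 'Negative' one.
24 → 24 = 4·6, 24 ≤ 76 → Positive. 87 → 87 = 4·21 + 3, 87 > 76 → Negative.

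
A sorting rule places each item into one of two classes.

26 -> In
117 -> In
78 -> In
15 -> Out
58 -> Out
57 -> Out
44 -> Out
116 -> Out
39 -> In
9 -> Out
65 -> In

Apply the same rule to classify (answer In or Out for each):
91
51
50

In, Out, Out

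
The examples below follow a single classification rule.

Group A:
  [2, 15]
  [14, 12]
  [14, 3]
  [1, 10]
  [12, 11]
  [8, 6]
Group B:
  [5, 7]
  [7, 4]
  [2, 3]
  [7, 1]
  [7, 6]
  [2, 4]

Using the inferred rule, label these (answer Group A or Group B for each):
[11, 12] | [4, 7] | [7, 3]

Group A, Group B, Group B

A rule that fits every label: max ≥ 8 — true of each 'Group A' example, false of each 'Group B' one.
[11, 12]: Group A (max 12). [4, 7]: Group B (max 7). [7, 3]: Group B (max 7).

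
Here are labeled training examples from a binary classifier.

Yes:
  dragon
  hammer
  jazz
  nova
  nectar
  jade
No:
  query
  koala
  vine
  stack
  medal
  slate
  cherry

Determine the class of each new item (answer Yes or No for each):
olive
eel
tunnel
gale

No, No, No, Yes

'Yes' ⟺ even length AND contains 'a'.
olive — length 5, no 'a', hence No. eel — length 3, no 'a', hence No. tunnel — length 6, no 'a', hence No. gale — length 4, has 'a', hence Yes.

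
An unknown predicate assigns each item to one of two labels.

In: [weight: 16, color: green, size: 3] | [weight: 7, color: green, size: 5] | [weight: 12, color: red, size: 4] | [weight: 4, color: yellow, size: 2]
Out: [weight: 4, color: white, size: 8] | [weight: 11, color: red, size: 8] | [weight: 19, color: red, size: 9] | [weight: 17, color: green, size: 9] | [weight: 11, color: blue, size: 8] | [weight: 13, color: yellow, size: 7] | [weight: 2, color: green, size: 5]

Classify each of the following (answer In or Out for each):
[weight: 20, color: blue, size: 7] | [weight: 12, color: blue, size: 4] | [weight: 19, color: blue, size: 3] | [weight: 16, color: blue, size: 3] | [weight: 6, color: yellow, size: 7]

The rule appears to be: weight ≥ 4 AND size ≤ 5.
Out: [weight: 20, color: blue, size: 7], since weight = 20, size = 7. In: [weight: 12, color: blue, size: 4], since weight = 12, size = 4. In: [weight: 19, color: blue, size: 3], since weight = 19, size = 3. In: [weight: 16, color: blue, size: 3], since weight = 16, size = 3. Out: [weight: 6, color: yellow, size: 7], since weight = 6, size = 7.

Out, In, In, In, Out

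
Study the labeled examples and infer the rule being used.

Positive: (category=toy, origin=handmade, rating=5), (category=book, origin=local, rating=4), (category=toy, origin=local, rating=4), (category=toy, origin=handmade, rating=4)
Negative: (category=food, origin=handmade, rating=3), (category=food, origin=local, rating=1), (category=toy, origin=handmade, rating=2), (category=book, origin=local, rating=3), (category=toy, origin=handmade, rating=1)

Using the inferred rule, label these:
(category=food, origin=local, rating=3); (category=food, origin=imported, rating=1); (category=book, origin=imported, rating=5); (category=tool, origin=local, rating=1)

Negative, Negative, Positive, Negative

The distinguishing property — rating ≥ 4 — holds for all the 'Positive' cases and none of the 'Negative' cases.
(category=food, origin=local, rating=3): rating = 3 — doesn't match, so Negative.
(category=food, origin=imported, rating=1): rating = 1 — doesn't match, so Negative.
(category=book, origin=imported, rating=5): rating = 5 — has this property, so Positive.
(category=tool, origin=local, rating=1): rating = 1 — doesn't match, so Negative.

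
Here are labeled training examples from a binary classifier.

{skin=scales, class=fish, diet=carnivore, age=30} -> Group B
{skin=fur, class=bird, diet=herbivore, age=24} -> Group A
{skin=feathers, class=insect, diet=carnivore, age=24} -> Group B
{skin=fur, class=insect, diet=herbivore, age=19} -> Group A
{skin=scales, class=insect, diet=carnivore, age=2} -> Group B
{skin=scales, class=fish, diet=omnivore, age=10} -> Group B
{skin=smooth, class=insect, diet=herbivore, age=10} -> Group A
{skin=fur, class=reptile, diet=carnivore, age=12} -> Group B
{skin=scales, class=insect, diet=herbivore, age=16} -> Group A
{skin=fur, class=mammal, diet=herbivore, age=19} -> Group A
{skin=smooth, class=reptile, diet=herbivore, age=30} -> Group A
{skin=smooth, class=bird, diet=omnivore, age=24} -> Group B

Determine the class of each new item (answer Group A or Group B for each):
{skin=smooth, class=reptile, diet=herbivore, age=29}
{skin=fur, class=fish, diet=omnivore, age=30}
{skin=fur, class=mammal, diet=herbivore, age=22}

The distinguishing property — diet is herbivore — holds for all the 'Group A' cases and none of the 'Group B' cases.

Group A, Group B, Group A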